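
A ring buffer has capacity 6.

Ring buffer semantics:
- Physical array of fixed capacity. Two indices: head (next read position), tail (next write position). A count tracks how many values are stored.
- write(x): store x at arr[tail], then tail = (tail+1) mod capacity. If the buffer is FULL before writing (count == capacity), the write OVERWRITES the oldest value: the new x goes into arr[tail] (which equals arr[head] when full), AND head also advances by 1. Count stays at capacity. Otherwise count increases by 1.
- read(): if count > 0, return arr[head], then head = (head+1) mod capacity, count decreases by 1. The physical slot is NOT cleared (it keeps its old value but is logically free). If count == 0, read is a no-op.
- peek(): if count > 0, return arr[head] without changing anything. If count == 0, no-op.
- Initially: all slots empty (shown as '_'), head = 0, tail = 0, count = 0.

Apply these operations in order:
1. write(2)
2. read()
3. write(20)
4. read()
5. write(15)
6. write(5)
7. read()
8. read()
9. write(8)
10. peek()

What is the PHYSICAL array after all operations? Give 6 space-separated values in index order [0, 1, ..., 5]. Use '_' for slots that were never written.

Answer: 2 20 15 5 8 _

Derivation:
After op 1 (write(2)): arr=[2 _ _ _ _ _] head=0 tail=1 count=1
After op 2 (read()): arr=[2 _ _ _ _ _] head=1 tail=1 count=0
After op 3 (write(20)): arr=[2 20 _ _ _ _] head=1 tail=2 count=1
After op 4 (read()): arr=[2 20 _ _ _ _] head=2 tail=2 count=0
After op 5 (write(15)): arr=[2 20 15 _ _ _] head=2 tail=3 count=1
After op 6 (write(5)): arr=[2 20 15 5 _ _] head=2 tail=4 count=2
After op 7 (read()): arr=[2 20 15 5 _ _] head=3 tail=4 count=1
After op 8 (read()): arr=[2 20 15 5 _ _] head=4 tail=4 count=0
After op 9 (write(8)): arr=[2 20 15 5 8 _] head=4 tail=5 count=1
After op 10 (peek()): arr=[2 20 15 5 8 _] head=4 tail=5 count=1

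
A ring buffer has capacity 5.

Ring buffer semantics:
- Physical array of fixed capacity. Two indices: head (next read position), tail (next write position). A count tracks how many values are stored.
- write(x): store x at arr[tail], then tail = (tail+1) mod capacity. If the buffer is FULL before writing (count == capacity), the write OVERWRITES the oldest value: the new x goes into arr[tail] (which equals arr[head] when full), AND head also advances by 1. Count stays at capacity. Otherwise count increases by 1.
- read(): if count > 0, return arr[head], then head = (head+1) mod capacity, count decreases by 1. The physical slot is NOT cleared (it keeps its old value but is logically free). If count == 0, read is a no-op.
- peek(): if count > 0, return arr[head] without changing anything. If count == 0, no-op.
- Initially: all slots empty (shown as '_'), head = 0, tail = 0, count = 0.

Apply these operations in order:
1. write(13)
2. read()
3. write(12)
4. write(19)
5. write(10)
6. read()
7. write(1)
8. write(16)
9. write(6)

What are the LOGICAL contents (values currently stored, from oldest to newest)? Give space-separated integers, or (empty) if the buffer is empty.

Answer: 19 10 1 16 6

Derivation:
After op 1 (write(13)): arr=[13 _ _ _ _] head=0 tail=1 count=1
After op 2 (read()): arr=[13 _ _ _ _] head=1 tail=1 count=0
After op 3 (write(12)): arr=[13 12 _ _ _] head=1 tail=2 count=1
After op 4 (write(19)): arr=[13 12 19 _ _] head=1 tail=3 count=2
After op 5 (write(10)): arr=[13 12 19 10 _] head=1 tail=4 count=3
After op 6 (read()): arr=[13 12 19 10 _] head=2 tail=4 count=2
After op 7 (write(1)): arr=[13 12 19 10 1] head=2 tail=0 count=3
After op 8 (write(16)): arr=[16 12 19 10 1] head=2 tail=1 count=4
After op 9 (write(6)): arr=[16 6 19 10 1] head=2 tail=2 count=5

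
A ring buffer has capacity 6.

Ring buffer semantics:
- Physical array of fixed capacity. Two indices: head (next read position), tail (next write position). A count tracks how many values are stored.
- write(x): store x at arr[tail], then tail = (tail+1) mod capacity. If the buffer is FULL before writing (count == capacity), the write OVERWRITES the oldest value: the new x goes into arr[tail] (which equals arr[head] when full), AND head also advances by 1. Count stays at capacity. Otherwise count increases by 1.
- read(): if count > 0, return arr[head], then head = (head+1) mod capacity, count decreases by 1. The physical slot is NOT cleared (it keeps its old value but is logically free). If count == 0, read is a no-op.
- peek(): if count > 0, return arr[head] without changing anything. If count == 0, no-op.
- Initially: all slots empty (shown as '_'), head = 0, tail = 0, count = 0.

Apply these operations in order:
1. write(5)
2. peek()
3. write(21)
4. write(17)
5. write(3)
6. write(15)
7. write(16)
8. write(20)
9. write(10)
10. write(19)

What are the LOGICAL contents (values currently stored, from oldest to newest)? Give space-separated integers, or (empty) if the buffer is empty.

After op 1 (write(5)): arr=[5 _ _ _ _ _] head=0 tail=1 count=1
After op 2 (peek()): arr=[5 _ _ _ _ _] head=0 tail=1 count=1
After op 3 (write(21)): arr=[5 21 _ _ _ _] head=0 tail=2 count=2
After op 4 (write(17)): arr=[5 21 17 _ _ _] head=0 tail=3 count=3
After op 5 (write(3)): arr=[5 21 17 3 _ _] head=0 tail=4 count=4
After op 6 (write(15)): arr=[5 21 17 3 15 _] head=0 tail=5 count=5
After op 7 (write(16)): arr=[5 21 17 3 15 16] head=0 tail=0 count=6
After op 8 (write(20)): arr=[20 21 17 3 15 16] head=1 tail=1 count=6
After op 9 (write(10)): arr=[20 10 17 3 15 16] head=2 tail=2 count=6
After op 10 (write(19)): arr=[20 10 19 3 15 16] head=3 tail=3 count=6

Answer: 3 15 16 20 10 19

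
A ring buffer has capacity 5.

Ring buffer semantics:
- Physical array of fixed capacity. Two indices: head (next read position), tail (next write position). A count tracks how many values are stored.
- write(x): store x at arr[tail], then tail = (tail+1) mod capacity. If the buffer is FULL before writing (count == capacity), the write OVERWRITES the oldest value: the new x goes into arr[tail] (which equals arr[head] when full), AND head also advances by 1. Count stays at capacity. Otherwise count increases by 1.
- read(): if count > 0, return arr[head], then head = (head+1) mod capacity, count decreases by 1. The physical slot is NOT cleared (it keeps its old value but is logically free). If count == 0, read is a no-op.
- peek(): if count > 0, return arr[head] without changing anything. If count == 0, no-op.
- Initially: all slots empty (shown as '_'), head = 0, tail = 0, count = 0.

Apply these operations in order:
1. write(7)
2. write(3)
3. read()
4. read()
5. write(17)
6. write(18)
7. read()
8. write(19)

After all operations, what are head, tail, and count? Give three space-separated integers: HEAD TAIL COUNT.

Answer: 3 0 2

Derivation:
After op 1 (write(7)): arr=[7 _ _ _ _] head=0 tail=1 count=1
After op 2 (write(3)): arr=[7 3 _ _ _] head=0 tail=2 count=2
After op 3 (read()): arr=[7 3 _ _ _] head=1 tail=2 count=1
After op 4 (read()): arr=[7 3 _ _ _] head=2 tail=2 count=0
After op 5 (write(17)): arr=[7 3 17 _ _] head=2 tail=3 count=1
After op 6 (write(18)): arr=[7 3 17 18 _] head=2 tail=4 count=2
After op 7 (read()): arr=[7 3 17 18 _] head=3 tail=4 count=1
After op 8 (write(19)): arr=[7 3 17 18 19] head=3 tail=0 count=2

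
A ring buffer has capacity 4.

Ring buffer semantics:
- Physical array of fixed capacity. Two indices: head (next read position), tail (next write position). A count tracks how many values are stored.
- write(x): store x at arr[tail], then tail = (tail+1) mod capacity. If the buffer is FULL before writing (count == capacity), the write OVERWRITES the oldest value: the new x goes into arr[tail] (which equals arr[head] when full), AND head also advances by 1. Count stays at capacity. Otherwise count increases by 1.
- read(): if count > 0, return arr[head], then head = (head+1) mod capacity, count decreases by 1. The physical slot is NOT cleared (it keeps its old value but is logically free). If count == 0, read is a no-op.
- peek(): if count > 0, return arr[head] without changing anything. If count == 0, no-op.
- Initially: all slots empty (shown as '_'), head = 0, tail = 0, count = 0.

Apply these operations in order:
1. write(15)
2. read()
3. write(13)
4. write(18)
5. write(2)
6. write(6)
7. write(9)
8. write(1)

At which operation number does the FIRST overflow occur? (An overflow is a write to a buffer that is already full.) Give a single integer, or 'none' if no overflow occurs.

After op 1 (write(15)): arr=[15 _ _ _] head=0 tail=1 count=1
After op 2 (read()): arr=[15 _ _ _] head=1 tail=1 count=0
After op 3 (write(13)): arr=[15 13 _ _] head=1 tail=2 count=1
After op 4 (write(18)): arr=[15 13 18 _] head=1 tail=3 count=2
After op 5 (write(2)): arr=[15 13 18 2] head=1 tail=0 count=3
After op 6 (write(6)): arr=[6 13 18 2] head=1 tail=1 count=4
After op 7 (write(9)): arr=[6 9 18 2] head=2 tail=2 count=4
After op 8 (write(1)): arr=[6 9 1 2] head=3 tail=3 count=4

Answer: 7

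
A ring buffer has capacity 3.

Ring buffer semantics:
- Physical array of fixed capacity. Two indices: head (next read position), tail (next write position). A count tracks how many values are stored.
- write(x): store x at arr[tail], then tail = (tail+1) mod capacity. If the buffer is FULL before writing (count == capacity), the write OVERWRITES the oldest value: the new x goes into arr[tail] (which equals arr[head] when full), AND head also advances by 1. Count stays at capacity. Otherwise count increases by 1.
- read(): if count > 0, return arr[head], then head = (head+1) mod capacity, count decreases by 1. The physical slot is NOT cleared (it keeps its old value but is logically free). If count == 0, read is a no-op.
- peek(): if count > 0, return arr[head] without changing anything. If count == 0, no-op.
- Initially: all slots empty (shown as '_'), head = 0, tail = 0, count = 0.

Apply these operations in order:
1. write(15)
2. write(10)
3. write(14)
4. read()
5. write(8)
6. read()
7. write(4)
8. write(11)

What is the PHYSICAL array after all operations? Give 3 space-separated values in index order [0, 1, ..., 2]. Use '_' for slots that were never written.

After op 1 (write(15)): arr=[15 _ _] head=0 tail=1 count=1
After op 2 (write(10)): arr=[15 10 _] head=0 tail=2 count=2
After op 3 (write(14)): arr=[15 10 14] head=0 tail=0 count=3
After op 4 (read()): arr=[15 10 14] head=1 tail=0 count=2
After op 5 (write(8)): arr=[8 10 14] head=1 tail=1 count=3
After op 6 (read()): arr=[8 10 14] head=2 tail=1 count=2
After op 7 (write(4)): arr=[8 4 14] head=2 tail=2 count=3
After op 8 (write(11)): arr=[8 4 11] head=0 tail=0 count=3

Answer: 8 4 11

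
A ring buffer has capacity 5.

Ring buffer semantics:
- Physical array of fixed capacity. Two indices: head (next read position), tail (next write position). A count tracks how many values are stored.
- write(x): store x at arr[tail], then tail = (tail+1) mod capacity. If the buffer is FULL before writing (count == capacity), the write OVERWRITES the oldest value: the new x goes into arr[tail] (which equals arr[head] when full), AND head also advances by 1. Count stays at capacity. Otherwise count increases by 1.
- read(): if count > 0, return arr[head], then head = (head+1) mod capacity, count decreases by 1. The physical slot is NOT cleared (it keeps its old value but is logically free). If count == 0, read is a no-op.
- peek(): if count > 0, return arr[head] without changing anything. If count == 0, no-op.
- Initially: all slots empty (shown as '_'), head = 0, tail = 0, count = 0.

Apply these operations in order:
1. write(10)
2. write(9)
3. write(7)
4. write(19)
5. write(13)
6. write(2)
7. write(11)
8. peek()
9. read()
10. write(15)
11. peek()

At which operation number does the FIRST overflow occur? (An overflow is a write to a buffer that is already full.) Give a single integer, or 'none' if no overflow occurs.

Answer: 6

Derivation:
After op 1 (write(10)): arr=[10 _ _ _ _] head=0 tail=1 count=1
After op 2 (write(9)): arr=[10 9 _ _ _] head=0 tail=2 count=2
After op 3 (write(7)): arr=[10 9 7 _ _] head=0 tail=3 count=3
After op 4 (write(19)): arr=[10 9 7 19 _] head=0 tail=4 count=4
After op 5 (write(13)): arr=[10 9 7 19 13] head=0 tail=0 count=5
After op 6 (write(2)): arr=[2 9 7 19 13] head=1 tail=1 count=5
After op 7 (write(11)): arr=[2 11 7 19 13] head=2 tail=2 count=5
After op 8 (peek()): arr=[2 11 7 19 13] head=2 tail=2 count=5
After op 9 (read()): arr=[2 11 7 19 13] head=3 tail=2 count=4
After op 10 (write(15)): arr=[2 11 15 19 13] head=3 tail=3 count=5
After op 11 (peek()): arr=[2 11 15 19 13] head=3 tail=3 count=5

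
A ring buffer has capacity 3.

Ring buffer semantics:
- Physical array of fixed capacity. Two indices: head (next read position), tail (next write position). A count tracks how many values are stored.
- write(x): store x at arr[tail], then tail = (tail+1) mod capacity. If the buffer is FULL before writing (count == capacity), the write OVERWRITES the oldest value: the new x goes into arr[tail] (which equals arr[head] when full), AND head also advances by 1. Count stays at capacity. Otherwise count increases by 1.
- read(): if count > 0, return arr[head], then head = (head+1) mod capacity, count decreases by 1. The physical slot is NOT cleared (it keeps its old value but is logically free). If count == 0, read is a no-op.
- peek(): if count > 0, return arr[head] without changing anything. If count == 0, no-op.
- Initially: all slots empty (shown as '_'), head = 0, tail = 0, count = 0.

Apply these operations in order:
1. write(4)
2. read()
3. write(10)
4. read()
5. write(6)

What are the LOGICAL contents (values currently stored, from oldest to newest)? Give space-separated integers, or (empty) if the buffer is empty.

Answer: 6

Derivation:
After op 1 (write(4)): arr=[4 _ _] head=0 tail=1 count=1
After op 2 (read()): arr=[4 _ _] head=1 tail=1 count=0
After op 3 (write(10)): arr=[4 10 _] head=1 tail=2 count=1
After op 4 (read()): arr=[4 10 _] head=2 tail=2 count=0
After op 5 (write(6)): arr=[4 10 6] head=2 tail=0 count=1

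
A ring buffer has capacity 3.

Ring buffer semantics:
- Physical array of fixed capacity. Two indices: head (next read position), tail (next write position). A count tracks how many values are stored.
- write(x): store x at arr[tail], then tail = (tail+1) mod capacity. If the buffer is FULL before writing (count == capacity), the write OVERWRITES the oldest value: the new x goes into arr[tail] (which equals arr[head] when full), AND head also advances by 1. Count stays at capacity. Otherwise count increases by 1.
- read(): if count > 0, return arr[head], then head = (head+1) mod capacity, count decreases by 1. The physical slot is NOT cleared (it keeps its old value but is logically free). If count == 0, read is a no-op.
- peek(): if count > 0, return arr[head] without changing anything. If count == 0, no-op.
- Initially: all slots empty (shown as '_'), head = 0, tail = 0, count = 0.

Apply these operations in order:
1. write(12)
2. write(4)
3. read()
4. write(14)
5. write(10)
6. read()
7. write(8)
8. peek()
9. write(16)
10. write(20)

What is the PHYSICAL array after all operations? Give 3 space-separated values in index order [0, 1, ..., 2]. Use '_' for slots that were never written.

Answer: 20 8 16

Derivation:
After op 1 (write(12)): arr=[12 _ _] head=0 tail=1 count=1
After op 2 (write(4)): arr=[12 4 _] head=0 tail=2 count=2
After op 3 (read()): arr=[12 4 _] head=1 tail=2 count=1
After op 4 (write(14)): arr=[12 4 14] head=1 tail=0 count=2
After op 5 (write(10)): arr=[10 4 14] head=1 tail=1 count=3
After op 6 (read()): arr=[10 4 14] head=2 tail=1 count=2
After op 7 (write(8)): arr=[10 8 14] head=2 tail=2 count=3
After op 8 (peek()): arr=[10 8 14] head=2 tail=2 count=3
After op 9 (write(16)): arr=[10 8 16] head=0 tail=0 count=3
After op 10 (write(20)): arr=[20 8 16] head=1 tail=1 count=3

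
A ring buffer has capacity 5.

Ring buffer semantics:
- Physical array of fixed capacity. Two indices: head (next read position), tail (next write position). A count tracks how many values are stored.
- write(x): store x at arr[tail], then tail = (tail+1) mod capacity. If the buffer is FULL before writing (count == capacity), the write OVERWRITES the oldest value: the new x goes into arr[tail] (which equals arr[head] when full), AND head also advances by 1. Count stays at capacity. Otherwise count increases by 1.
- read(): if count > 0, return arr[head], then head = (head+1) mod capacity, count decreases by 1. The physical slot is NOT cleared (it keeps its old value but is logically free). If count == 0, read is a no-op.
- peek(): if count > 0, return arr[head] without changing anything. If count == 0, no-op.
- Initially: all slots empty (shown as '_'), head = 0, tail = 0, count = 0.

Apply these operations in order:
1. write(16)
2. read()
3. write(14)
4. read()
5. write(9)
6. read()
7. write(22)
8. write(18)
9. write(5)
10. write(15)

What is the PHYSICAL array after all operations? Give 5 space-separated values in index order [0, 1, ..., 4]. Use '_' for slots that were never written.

After op 1 (write(16)): arr=[16 _ _ _ _] head=0 tail=1 count=1
After op 2 (read()): arr=[16 _ _ _ _] head=1 tail=1 count=0
After op 3 (write(14)): arr=[16 14 _ _ _] head=1 tail=2 count=1
After op 4 (read()): arr=[16 14 _ _ _] head=2 tail=2 count=0
After op 5 (write(9)): arr=[16 14 9 _ _] head=2 tail=3 count=1
After op 6 (read()): arr=[16 14 9 _ _] head=3 tail=3 count=0
After op 7 (write(22)): arr=[16 14 9 22 _] head=3 tail=4 count=1
After op 8 (write(18)): arr=[16 14 9 22 18] head=3 tail=0 count=2
After op 9 (write(5)): arr=[5 14 9 22 18] head=3 tail=1 count=3
After op 10 (write(15)): arr=[5 15 9 22 18] head=3 tail=2 count=4

Answer: 5 15 9 22 18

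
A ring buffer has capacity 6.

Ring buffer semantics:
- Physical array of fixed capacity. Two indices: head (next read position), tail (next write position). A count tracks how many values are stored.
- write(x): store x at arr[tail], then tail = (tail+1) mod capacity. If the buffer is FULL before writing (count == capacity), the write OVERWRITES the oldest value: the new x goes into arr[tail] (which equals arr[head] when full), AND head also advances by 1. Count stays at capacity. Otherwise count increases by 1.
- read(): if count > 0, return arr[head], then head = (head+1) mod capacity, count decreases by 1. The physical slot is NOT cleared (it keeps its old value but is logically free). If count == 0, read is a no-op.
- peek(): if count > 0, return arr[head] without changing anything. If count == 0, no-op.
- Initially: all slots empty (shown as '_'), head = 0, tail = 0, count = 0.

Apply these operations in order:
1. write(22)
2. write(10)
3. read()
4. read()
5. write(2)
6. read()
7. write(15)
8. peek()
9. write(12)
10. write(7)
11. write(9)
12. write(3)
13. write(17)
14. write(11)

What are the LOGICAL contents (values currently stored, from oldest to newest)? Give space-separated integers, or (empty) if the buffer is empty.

Answer: 12 7 9 3 17 11

Derivation:
After op 1 (write(22)): arr=[22 _ _ _ _ _] head=0 tail=1 count=1
After op 2 (write(10)): arr=[22 10 _ _ _ _] head=0 tail=2 count=2
After op 3 (read()): arr=[22 10 _ _ _ _] head=1 tail=2 count=1
After op 4 (read()): arr=[22 10 _ _ _ _] head=2 tail=2 count=0
After op 5 (write(2)): arr=[22 10 2 _ _ _] head=2 tail=3 count=1
After op 6 (read()): arr=[22 10 2 _ _ _] head=3 tail=3 count=0
After op 7 (write(15)): arr=[22 10 2 15 _ _] head=3 tail=4 count=1
After op 8 (peek()): arr=[22 10 2 15 _ _] head=3 tail=4 count=1
After op 9 (write(12)): arr=[22 10 2 15 12 _] head=3 tail=5 count=2
After op 10 (write(7)): arr=[22 10 2 15 12 7] head=3 tail=0 count=3
After op 11 (write(9)): arr=[9 10 2 15 12 7] head=3 tail=1 count=4
After op 12 (write(3)): arr=[9 3 2 15 12 7] head=3 tail=2 count=5
After op 13 (write(17)): arr=[9 3 17 15 12 7] head=3 tail=3 count=6
After op 14 (write(11)): arr=[9 3 17 11 12 7] head=4 tail=4 count=6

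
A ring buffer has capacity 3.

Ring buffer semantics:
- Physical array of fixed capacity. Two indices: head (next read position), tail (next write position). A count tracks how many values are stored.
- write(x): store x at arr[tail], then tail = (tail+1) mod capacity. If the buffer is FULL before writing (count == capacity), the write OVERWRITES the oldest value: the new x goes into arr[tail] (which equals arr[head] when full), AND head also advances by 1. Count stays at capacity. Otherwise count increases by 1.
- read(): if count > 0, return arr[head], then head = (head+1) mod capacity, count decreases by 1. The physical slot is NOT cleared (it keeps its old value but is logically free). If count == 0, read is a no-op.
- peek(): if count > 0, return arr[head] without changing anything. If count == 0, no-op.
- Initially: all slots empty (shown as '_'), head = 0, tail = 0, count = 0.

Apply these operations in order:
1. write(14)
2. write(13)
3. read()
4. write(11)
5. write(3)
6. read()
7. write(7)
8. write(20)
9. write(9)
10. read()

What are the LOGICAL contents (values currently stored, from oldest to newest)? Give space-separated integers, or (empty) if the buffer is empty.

After op 1 (write(14)): arr=[14 _ _] head=0 tail=1 count=1
After op 2 (write(13)): arr=[14 13 _] head=0 tail=2 count=2
After op 3 (read()): arr=[14 13 _] head=1 tail=2 count=1
After op 4 (write(11)): arr=[14 13 11] head=1 tail=0 count=2
After op 5 (write(3)): arr=[3 13 11] head=1 tail=1 count=3
After op 6 (read()): arr=[3 13 11] head=2 tail=1 count=2
After op 7 (write(7)): arr=[3 7 11] head=2 tail=2 count=3
After op 8 (write(20)): arr=[3 7 20] head=0 tail=0 count=3
After op 9 (write(9)): arr=[9 7 20] head=1 tail=1 count=3
After op 10 (read()): arr=[9 7 20] head=2 tail=1 count=2

Answer: 20 9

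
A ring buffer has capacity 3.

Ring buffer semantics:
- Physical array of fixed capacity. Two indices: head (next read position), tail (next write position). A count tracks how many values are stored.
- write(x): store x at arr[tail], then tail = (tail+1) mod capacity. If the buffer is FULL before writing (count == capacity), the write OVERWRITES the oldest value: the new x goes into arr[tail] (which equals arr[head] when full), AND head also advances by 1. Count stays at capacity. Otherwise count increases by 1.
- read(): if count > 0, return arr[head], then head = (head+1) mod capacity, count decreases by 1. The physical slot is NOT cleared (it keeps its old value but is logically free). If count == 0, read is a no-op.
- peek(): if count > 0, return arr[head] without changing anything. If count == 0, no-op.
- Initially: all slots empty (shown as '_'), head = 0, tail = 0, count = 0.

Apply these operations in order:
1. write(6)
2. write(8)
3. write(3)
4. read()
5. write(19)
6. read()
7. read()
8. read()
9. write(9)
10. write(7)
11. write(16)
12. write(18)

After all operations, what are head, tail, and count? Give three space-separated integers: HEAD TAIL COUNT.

After op 1 (write(6)): arr=[6 _ _] head=0 tail=1 count=1
After op 2 (write(8)): arr=[6 8 _] head=0 tail=2 count=2
After op 3 (write(3)): arr=[6 8 3] head=0 tail=0 count=3
After op 4 (read()): arr=[6 8 3] head=1 tail=0 count=2
After op 5 (write(19)): arr=[19 8 3] head=1 tail=1 count=3
After op 6 (read()): arr=[19 8 3] head=2 tail=1 count=2
After op 7 (read()): arr=[19 8 3] head=0 tail=1 count=1
After op 8 (read()): arr=[19 8 3] head=1 tail=1 count=0
After op 9 (write(9)): arr=[19 9 3] head=1 tail=2 count=1
After op 10 (write(7)): arr=[19 9 7] head=1 tail=0 count=2
After op 11 (write(16)): arr=[16 9 7] head=1 tail=1 count=3
After op 12 (write(18)): arr=[16 18 7] head=2 tail=2 count=3

Answer: 2 2 3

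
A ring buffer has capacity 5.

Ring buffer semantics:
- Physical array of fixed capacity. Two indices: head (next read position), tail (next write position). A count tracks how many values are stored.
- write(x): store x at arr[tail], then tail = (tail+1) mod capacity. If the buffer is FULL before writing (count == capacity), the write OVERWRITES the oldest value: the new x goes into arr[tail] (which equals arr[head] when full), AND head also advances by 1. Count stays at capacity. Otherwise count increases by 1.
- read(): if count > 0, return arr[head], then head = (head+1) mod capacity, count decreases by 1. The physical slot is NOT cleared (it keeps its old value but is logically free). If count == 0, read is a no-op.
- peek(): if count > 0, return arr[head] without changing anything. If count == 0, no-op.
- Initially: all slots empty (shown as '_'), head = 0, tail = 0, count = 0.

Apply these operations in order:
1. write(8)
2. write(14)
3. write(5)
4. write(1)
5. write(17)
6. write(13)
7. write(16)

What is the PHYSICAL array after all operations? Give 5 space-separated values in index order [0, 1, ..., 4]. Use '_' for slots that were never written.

After op 1 (write(8)): arr=[8 _ _ _ _] head=0 tail=1 count=1
After op 2 (write(14)): arr=[8 14 _ _ _] head=0 tail=2 count=2
After op 3 (write(5)): arr=[8 14 5 _ _] head=0 tail=3 count=3
After op 4 (write(1)): arr=[8 14 5 1 _] head=0 tail=4 count=4
After op 5 (write(17)): arr=[8 14 5 1 17] head=0 tail=0 count=5
After op 6 (write(13)): arr=[13 14 5 1 17] head=1 tail=1 count=5
After op 7 (write(16)): arr=[13 16 5 1 17] head=2 tail=2 count=5

Answer: 13 16 5 1 17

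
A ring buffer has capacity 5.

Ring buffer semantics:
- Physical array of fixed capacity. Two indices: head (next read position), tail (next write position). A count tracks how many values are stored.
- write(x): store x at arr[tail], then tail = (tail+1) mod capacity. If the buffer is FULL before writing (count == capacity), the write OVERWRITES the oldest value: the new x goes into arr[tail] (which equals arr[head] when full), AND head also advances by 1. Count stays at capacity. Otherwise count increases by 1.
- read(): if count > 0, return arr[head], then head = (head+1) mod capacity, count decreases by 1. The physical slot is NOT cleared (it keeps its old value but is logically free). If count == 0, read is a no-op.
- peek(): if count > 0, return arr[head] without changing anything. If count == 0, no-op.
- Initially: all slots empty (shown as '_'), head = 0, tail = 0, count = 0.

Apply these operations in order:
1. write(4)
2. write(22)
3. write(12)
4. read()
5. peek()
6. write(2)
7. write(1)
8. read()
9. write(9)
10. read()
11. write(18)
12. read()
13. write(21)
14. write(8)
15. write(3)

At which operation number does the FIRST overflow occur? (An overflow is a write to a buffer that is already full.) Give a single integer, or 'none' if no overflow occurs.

Answer: 15

Derivation:
After op 1 (write(4)): arr=[4 _ _ _ _] head=0 tail=1 count=1
After op 2 (write(22)): arr=[4 22 _ _ _] head=0 tail=2 count=2
After op 3 (write(12)): arr=[4 22 12 _ _] head=0 tail=3 count=3
After op 4 (read()): arr=[4 22 12 _ _] head=1 tail=3 count=2
After op 5 (peek()): arr=[4 22 12 _ _] head=1 tail=3 count=2
After op 6 (write(2)): arr=[4 22 12 2 _] head=1 tail=4 count=3
After op 7 (write(1)): arr=[4 22 12 2 1] head=1 tail=0 count=4
After op 8 (read()): arr=[4 22 12 2 1] head=2 tail=0 count=3
After op 9 (write(9)): arr=[9 22 12 2 1] head=2 tail=1 count=4
After op 10 (read()): arr=[9 22 12 2 1] head=3 tail=1 count=3
After op 11 (write(18)): arr=[9 18 12 2 1] head=3 tail=2 count=4
After op 12 (read()): arr=[9 18 12 2 1] head=4 tail=2 count=3
After op 13 (write(21)): arr=[9 18 21 2 1] head=4 tail=3 count=4
After op 14 (write(8)): arr=[9 18 21 8 1] head=4 tail=4 count=5
After op 15 (write(3)): arr=[9 18 21 8 3] head=0 tail=0 count=5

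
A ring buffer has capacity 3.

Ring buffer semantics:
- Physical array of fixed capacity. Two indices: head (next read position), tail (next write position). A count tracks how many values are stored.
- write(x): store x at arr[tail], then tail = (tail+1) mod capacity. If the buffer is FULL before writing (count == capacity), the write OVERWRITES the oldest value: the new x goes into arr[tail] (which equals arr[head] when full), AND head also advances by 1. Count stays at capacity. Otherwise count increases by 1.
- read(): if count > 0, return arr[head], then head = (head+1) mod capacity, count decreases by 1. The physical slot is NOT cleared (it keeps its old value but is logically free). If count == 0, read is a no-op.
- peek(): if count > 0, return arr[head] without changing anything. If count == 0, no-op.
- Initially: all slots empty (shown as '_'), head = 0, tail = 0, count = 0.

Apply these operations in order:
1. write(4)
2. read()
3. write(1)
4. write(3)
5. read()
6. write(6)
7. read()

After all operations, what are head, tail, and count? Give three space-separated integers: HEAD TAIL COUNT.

After op 1 (write(4)): arr=[4 _ _] head=0 tail=1 count=1
After op 2 (read()): arr=[4 _ _] head=1 tail=1 count=0
After op 3 (write(1)): arr=[4 1 _] head=1 tail=2 count=1
After op 4 (write(3)): arr=[4 1 3] head=1 tail=0 count=2
After op 5 (read()): arr=[4 1 3] head=2 tail=0 count=1
After op 6 (write(6)): arr=[6 1 3] head=2 tail=1 count=2
After op 7 (read()): arr=[6 1 3] head=0 tail=1 count=1

Answer: 0 1 1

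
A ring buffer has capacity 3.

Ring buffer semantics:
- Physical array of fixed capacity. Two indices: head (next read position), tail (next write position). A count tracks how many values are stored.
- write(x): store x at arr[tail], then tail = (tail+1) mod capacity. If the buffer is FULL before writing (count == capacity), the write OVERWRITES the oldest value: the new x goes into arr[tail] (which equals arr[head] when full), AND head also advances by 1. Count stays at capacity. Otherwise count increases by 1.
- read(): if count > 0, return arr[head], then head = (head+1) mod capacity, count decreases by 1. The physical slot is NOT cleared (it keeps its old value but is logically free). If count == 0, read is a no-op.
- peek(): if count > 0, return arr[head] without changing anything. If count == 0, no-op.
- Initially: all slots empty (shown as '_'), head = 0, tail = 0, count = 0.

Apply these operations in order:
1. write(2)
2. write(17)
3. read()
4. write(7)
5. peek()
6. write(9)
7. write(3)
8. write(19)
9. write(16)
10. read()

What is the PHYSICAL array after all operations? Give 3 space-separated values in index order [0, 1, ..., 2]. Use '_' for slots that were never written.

Answer: 16 3 19

Derivation:
After op 1 (write(2)): arr=[2 _ _] head=0 tail=1 count=1
After op 2 (write(17)): arr=[2 17 _] head=0 tail=2 count=2
After op 3 (read()): arr=[2 17 _] head=1 tail=2 count=1
After op 4 (write(7)): arr=[2 17 7] head=1 tail=0 count=2
After op 5 (peek()): arr=[2 17 7] head=1 tail=0 count=2
After op 6 (write(9)): arr=[9 17 7] head=1 tail=1 count=3
After op 7 (write(3)): arr=[9 3 7] head=2 tail=2 count=3
After op 8 (write(19)): arr=[9 3 19] head=0 tail=0 count=3
After op 9 (write(16)): arr=[16 3 19] head=1 tail=1 count=3
After op 10 (read()): arr=[16 3 19] head=2 tail=1 count=2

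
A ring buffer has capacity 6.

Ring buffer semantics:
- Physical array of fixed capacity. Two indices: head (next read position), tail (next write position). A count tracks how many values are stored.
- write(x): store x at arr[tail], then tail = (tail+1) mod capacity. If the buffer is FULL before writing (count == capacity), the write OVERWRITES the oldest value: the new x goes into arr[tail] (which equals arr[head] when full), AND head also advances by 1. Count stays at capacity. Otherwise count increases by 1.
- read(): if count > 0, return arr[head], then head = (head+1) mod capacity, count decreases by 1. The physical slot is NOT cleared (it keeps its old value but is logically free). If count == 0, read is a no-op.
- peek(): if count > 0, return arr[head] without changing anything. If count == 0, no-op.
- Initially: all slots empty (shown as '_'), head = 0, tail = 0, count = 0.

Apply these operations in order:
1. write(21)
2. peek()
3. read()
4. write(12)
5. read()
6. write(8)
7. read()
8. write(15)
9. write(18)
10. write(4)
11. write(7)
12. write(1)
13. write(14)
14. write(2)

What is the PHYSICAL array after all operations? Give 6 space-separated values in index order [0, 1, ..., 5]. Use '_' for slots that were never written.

After op 1 (write(21)): arr=[21 _ _ _ _ _] head=0 tail=1 count=1
After op 2 (peek()): arr=[21 _ _ _ _ _] head=0 tail=1 count=1
After op 3 (read()): arr=[21 _ _ _ _ _] head=1 tail=1 count=0
After op 4 (write(12)): arr=[21 12 _ _ _ _] head=1 tail=2 count=1
After op 5 (read()): arr=[21 12 _ _ _ _] head=2 tail=2 count=0
After op 6 (write(8)): arr=[21 12 8 _ _ _] head=2 tail=3 count=1
After op 7 (read()): arr=[21 12 8 _ _ _] head=3 tail=3 count=0
After op 8 (write(15)): arr=[21 12 8 15 _ _] head=3 tail=4 count=1
After op 9 (write(18)): arr=[21 12 8 15 18 _] head=3 tail=5 count=2
After op 10 (write(4)): arr=[21 12 8 15 18 4] head=3 tail=0 count=3
After op 11 (write(7)): arr=[7 12 8 15 18 4] head=3 tail=1 count=4
After op 12 (write(1)): arr=[7 1 8 15 18 4] head=3 tail=2 count=5
After op 13 (write(14)): arr=[7 1 14 15 18 4] head=3 tail=3 count=6
After op 14 (write(2)): arr=[7 1 14 2 18 4] head=4 tail=4 count=6

Answer: 7 1 14 2 18 4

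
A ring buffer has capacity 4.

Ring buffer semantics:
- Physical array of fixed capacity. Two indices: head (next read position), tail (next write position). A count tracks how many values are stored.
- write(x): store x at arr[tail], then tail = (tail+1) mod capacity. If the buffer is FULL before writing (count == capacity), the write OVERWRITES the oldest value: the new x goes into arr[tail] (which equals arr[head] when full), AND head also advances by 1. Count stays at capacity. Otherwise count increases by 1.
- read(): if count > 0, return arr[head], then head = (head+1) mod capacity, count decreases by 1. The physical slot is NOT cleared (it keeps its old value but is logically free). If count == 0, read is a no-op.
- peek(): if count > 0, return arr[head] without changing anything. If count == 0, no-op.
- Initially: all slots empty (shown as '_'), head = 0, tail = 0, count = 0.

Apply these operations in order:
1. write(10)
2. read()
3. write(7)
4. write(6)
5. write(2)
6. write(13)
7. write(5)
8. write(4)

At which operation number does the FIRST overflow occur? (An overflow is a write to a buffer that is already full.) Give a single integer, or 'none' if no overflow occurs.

Answer: 7

Derivation:
After op 1 (write(10)): arr=[10 _ _ _] head=0 tail=1 count=1
After op 2 (read()): arr=[10 _ _ _] head=1 tail=1 count=0
After op 3 (write(7)): arr=[10 7 _ _] head=1 tail=2 count=1
After op 4 (write(6)): arr=[10 7 6 _] head=1 tail=3 count=2
After op 5 (write(2)): arr=[10 7 6 2] head=1 tail=0 count=3
After op 6 (write(13)): arr=[13 7 6 2] head=1 tail=1 count=4
After op 7 (write(5)): arr=[13 5 6 2] head=2 tail=2 count=4
After op 8 (write(4)): arr=[13 5 4 2] head=3 tail=3 count=4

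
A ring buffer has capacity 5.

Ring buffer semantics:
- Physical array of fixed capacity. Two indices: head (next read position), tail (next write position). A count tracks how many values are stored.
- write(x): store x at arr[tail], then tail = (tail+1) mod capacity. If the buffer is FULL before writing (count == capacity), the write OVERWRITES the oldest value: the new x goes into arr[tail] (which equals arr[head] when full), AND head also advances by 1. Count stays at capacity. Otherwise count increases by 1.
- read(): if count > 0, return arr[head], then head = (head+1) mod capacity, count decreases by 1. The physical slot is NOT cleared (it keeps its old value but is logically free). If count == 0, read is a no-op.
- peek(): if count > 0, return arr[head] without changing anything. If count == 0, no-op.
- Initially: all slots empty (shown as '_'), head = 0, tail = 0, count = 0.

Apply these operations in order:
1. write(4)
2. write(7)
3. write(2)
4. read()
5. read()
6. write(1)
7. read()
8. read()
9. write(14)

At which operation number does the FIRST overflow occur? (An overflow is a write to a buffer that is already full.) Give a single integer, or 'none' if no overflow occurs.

Answer: none

Derivation:
After op 1 (write(4)): arr=[4 _ _ _ _] head=0 tail=1 count=1
After op 2 (write(7)): arr=[4 7 _ _ _] head=0 tail=2 count=2
After op 3 (write(2)): arr=[4 7 2 _ _] head=0 tail=3 count=3
After op 4 (read()): arr=[4 7 2 _ _] head=1 tail=3 count=2
After op 5 (read()): arr=[4 7 2 _ _] head=2 tail=3 count=1
After op 6 (write(1)): arr=[4 7 2 1 _] head=2 tail=4 count=2
After op 7 (read()): arr=[4 7 2 1 _] head=3 tail=4 count=1
After op 8 (read()): arr=[4 7 2 1 _] head=4 tail=4 count=0
After op 9 (write(14)): arr=[4 7 2 1 14] head=4 tail=0 count=1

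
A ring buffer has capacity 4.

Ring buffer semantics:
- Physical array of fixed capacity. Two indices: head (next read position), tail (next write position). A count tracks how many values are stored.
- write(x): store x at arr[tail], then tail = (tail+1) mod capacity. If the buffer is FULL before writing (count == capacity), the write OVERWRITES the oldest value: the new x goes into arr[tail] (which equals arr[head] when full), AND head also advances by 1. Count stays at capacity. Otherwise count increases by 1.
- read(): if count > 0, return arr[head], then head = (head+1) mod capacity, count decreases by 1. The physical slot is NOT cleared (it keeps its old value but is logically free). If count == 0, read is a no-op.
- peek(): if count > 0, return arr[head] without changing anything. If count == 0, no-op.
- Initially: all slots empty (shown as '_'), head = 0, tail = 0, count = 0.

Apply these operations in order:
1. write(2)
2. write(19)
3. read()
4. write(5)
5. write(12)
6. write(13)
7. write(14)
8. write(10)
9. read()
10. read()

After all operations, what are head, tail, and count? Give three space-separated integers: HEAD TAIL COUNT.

After op 1 (write(2)): arr=[2 _ _ _] head=0 tail=1 count=1
After op 2 (write(19)): arr=[2 19 _ _] head=0 tail=2 count=2
After op 3 (read()): arr=[2 19 _ _] head=1 tail=2 count=1
After op 4 (write(5)): arr=[2 19 5 _] head=1 tail=3 count=2
After op 5 (write(12)): arr=[2 19 5 12] head=1 tail=0 count=3
After op 6 (write(13)): arr=[13 19 5 12] head=1 tail=1 count=4
After op 7 (write(14)): arr=[13 14 5 12] head=2 tail=2 count=4
After op 8 (write(10)): arr=[13 14 10 12] head=3 tail=3 count=4
After op 9 (read()): arr=[13 14 10 12] head=0 tail=3 count=3
After op 10 (read()): arr=[13 14 10 12] head=1 tail=3 count=2

Answer: 1 3 2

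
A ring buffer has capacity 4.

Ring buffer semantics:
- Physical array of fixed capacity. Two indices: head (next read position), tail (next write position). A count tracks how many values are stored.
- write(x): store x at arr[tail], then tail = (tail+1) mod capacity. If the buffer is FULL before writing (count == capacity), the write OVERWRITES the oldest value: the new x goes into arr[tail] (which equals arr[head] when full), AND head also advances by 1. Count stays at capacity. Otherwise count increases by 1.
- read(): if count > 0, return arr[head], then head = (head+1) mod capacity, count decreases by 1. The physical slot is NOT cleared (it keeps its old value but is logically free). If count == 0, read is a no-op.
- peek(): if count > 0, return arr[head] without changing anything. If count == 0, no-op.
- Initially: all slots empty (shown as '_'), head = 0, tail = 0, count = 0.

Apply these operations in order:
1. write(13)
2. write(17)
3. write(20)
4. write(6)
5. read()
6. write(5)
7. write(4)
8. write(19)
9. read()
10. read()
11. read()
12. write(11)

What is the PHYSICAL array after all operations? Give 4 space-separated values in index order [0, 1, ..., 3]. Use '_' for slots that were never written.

After op 1 (write(13)): arr=[13 _ _ _] head=0 tail=1 count=1
After op 2 (write(17)): arr=[13 17 _ _] head=0 tail=2 count=2
After op 3 (write(20)): arr=[13 17 20 _] head=0 tail=3 count=3
After op 4 (write(6)): arr=[13 17 20 6] head=0 tail=0 count=4
After op 5 (read()): arr=[13 17 20 6] head=1 tail=0 count=3
After op 6 (write(5)): arr=[5 17 20 6] head=1 tail=1 count=4
After op 7 (write(4)): arr=[5 4 20 6] head=2 tail=2 count=4
After op 8 (write(19)): arr=[5 4 19 6] head=3 tail=3 count=4
After op 9 (read()): arr=[5 4 19 6] head=0 tail=3 count=3
After op 10 (read()): arr=[5 4 19 6] head=1 tail=3 count=2
After op 11 (read()): arr=[5 4 19 6] head=2 tail=3 count=1
After op 12 (write(11)): arr=[5 4 19 11] head=2 tail=0 count=2

Answer: 5 4 19 11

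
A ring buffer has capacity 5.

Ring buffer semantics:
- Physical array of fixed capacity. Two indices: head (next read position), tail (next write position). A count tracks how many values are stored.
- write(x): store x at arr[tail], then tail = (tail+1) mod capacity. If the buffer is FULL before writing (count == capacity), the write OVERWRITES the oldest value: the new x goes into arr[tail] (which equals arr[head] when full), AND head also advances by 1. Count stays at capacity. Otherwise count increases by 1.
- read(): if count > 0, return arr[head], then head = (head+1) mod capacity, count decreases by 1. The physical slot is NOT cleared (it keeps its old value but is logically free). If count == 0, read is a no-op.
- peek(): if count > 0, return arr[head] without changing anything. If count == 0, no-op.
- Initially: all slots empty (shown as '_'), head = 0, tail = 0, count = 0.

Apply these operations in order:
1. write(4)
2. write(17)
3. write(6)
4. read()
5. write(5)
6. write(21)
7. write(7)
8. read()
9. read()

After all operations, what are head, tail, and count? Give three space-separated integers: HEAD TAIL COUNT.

After op 1 (write(4)): arr=[4 _ _ _ _] head=0 tail=1 count=1
After op 2 (write(17)): arr=[4 17 _ _ _] head=0 tail=2 count=2
After op 3 (write(6)): arr=[4 17 6 _ _] head=0 tail=3 count=3
After op 4 (read()): arr=[4 17 6 _ _] head=1 tail=3 count=2
After op 5 (write(5)): arr=[4 17 6 5 _] head=1 tail=4 count=3
After op 6 (write(21)): arr=[4 17 6 5 21] head=1 tail=0 count=4
After op 7 (write(7)): arr=[7 17 6 5 21] head=1 tail=1 count=5
After op 8 (read()): arr=[7 17 6 5 21] head=2 tail=1 count=4
After op 9 (read()): arr=[7 17 6 5 21] head=3 tail=1 count=3

Answer: 3 1 3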